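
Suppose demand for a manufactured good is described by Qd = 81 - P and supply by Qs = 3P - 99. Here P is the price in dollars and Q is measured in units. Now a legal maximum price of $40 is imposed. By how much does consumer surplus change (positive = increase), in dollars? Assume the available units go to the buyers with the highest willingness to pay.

-7.5

In a free market, 81 - P = 3P - 99 gives the equilibrium P* = 45, Q* = 36.
Because the ceiling (40) lies below the market-clearing price, it is binding.
At P = 40: Qd = 81 - 40 = 41 and Qs = 3·40 - 99 = 21.
Consumer surplus without the control is ½ · (81 - 45) · 36 = 648.
With the ceiling, 21 units are sold at 40 (assume they go to the highest-value buyers). The demand price at Q = 21 is 60, so CS = ½ · [(81 - 40) + (60 - 40)] · 21 = 640.5.
Change in consumer surplus = 640.5 - 648 = -7.5.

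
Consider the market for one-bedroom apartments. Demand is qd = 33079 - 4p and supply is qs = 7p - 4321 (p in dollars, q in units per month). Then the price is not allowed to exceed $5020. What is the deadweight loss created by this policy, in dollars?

Equilibrium: 33079 - 4p = 7p - 4321, so 37400 = 11p and p* = 3400, q* = 19479.
Since 5020 is above p* = 3400, the ceiling does not bind and the free-market outcome prevails.
Since the control does not bind, no trades are prevented and deadweight loss is zero.

0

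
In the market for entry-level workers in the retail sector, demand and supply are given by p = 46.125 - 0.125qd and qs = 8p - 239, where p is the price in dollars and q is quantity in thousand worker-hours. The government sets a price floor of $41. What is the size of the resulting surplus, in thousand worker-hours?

48

Rearranging demand gives qd = 369 - 8p. Without the control the market clears where 369 - 8p = 8p - 239, i.e. p* = 38 and q* = 65.
The floor of 41 is above the equilibrium price 38, so it binds.
At p = 41: qd = 369 - 8·41 = 41 and qs = 8·41 - 239 = 89.
Surplus = qs - qd = 89 - 41 = 48.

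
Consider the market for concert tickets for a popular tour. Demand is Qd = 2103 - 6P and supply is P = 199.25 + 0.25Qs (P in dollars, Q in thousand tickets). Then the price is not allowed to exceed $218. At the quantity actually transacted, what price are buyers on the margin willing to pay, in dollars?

338

Rearranging supply gives Qs = 4P - 797. In a free market, 2103 - 6P = 4P - 797 gives the equilibrium P* = 290, Q* = 363.
Because the ceiling (218) lies below the market-clearing price, it is binding.
At P = 218: Qd = 2103 - 6·218 = 795 and Qs = 4·218 - 797 = 75.
Only 75 units reach the market. On the demand curve, the marginal buyer's willingness to pay at Q = 75 is (2103 - 75)/6 = 338.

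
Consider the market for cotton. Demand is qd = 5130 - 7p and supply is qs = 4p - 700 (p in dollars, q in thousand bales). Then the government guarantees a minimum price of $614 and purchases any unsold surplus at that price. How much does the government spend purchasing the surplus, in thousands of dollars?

In a free market, 5130 - 7p = 4p - 700 gives the equilibrium p* = 530, q* = 1420.
Since 614 > 530, the floor is binding.
At p = 614: qd = 5130 - 7·614 = 832 and qs = 4·614 - 700 = 1756.
Surplus = qs - qd = 924.
Government expenditure = surplus × support price = 924 × 614 = 567336.

567336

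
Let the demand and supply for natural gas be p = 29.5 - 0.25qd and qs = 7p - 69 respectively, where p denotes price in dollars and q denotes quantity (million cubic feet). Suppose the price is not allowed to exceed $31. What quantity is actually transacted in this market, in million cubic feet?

Rearranging demand gives qd = 118 - 4p. Equilibrium: 118 - 4p = 7p - 69, so 187 = 11p and p* = 17, q* = 50.
Since 31 is above p* = 17, the ceiling does not bind and the free-market outcome prevails.

50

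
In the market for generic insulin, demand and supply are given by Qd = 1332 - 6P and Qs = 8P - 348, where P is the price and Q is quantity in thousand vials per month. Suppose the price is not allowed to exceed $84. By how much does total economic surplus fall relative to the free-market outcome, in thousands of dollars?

12096

Without the control the market clears where 1332 - 6P = 8P - 348, i.e. P* = 120 and Q* = 612.
Since 84 < 120, the ceiling is binding.
At P = 84: Qd = 1332 - 6·84 = 828 and Qs = 8·84 - 348 = 324.
Quantity traded falls to 324. At Q = 324 the demand price is (1332 - 324)/6 = 168 and the supply price is (348 + 324)/8 = 84.
Deadweight loss = ½ · (168 - 84) · (612 - 324) = ½ · 84 · 288 = 12096.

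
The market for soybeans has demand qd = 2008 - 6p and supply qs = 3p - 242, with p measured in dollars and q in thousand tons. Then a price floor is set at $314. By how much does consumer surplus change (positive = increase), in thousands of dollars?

In a free market, 2008 - 6p = 3p - 242 gives the equilibrium p* = 250, q* = 508.
The floor of 314 is above the equilibrium price 250, so it binds.
At p = 314: qd = 2008 - 6·314 = 124 and qs = 3·314 - 242 = 700.
Consumer surplus without the control is ½ · (1004/3 - 250) · 508 = 64516/3.
With the floor, consumers buy 124 units at 314, so CS = ½ · (1004/3 - 314) · 124 = 3844/3.
Change in consumer surplus = 3844/3 - 64516/3 = -20224.

-20224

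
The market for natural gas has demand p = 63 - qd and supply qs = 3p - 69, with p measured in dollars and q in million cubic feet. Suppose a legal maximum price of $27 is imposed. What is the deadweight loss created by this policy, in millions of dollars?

Rearranging demand gives qd = 63 - p. Equilibrium: 63 - p = 3p - 69, so 132 = 4p and p* = 33, q* = 30.
The ceiling of 27 is below the equilibrium price 33, so it binds.
At p = 27: qd = 63 - 27 = 36 and qs = 3·27 - 69 = 12.
Quantity traded falls to 12. At q = 12 the demand price is 63 - 12 = 51 and the supply price is (69 + 12)/3 = 27.
Deadweight loss = ½ · (51 - 27) · (30 - 12) = ½ · 24 · 18 = 216.

216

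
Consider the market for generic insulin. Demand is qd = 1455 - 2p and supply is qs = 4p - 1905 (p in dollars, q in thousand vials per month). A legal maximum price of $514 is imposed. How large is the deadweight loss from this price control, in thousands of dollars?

12696

Without the control the market clears where 1455 - 2p = 4p - 1905, i.e. p* = 560 and q* = 335.
The ceiling of 514 is below the equilibrium price 560, so it binds.
At p = 514: qd = 1455 - 2·514 = 427 and qs = 4·514 - 1905 = 151.
Quantity traded falls to 151. At q = 151 the demand price is (1455 - 151)/2 = 652 and the supply price is (1905 + 151)/4 = 514.
Deadweight loss = ½ · (652 - 514) · (335 - 151) = ½ · 138 · 184 = 12696.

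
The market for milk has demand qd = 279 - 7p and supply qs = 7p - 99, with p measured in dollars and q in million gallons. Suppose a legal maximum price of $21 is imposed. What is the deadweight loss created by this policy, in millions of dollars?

Equilibrium: 279 - 7p = 7p - 99, so 378 = 14p and p* = 27, q* = 90.
The ceiling of 21 is below the equilibrium price 27, so it binds.
At p = 21: qd = 279 - 7·21 = 132 and qs = 7·21 - 99 = 48.
Quantity traded falls to 48. At q = 48 the demand price is (279 - 48)/7 = 33 and the supply price is (99 + 48)/7 = 21.
Deadweight loss = ½ · (33 - 21) · (90 - 48) = ½ · 12 · 42 = 252.

252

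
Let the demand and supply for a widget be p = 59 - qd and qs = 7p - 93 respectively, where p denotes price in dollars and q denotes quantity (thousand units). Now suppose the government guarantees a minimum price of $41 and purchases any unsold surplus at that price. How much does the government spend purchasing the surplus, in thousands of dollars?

Rearranging demand gives qd = 59 - p. In a free market, 59 - p = 7p - 93 gives the equilibrium p* = 19, q* = 40.
Since 41 > 19, the floor is binding.
At p = 41: qd = 59 - 41 = 18 and qs = 7·41 - 93 = 194.
Surplus = qs - qd = 176.
Government expenditure = surplus × support price = 176 × 41 = 7216.

7216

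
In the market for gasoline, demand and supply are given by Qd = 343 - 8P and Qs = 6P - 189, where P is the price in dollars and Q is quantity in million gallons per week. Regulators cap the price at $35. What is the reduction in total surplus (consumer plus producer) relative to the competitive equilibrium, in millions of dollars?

47.25

Without the control the market clears where 343 - 8P = 6P - 189, i.e. P* = 38 and Q* = 39.
Because the ceiling (35) lies below the market-clearing price, it is binding.
At P = 35: Qd = 343 - 8·35 = 63 and Qs = 6·35 - 189 = 21.
Quantity traded falls to 21. At Q = 21 the demand price is (343 - 21)/8 = 40.25 and the supply price is (189 + 21)/6 = 35.
Deadweight loss = ½ · (40.25 - 35) · (39 - 21) = ½ · 5.25 · 18 = 47.25.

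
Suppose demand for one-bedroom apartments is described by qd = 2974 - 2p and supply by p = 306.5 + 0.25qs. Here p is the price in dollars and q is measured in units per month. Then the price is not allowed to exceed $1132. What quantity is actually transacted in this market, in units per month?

Rearranging supply gives qs = 4p - 1226. Setting quantity demanded equal to quantity supplied, 2974 - 2p = 4p - 1226, gives p* = 700 and q* = 1574.
The ceiling of 1132 is above the equilibrium price 700, so it is not binding; the market clears at p* = 700, q* = 1574.

1574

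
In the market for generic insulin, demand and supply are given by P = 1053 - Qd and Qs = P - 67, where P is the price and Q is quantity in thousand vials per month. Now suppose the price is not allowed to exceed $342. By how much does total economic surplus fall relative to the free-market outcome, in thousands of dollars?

47524

Rearranging demand gives Qd = 1053 - P. Without the control the market clears where 1053 - P = P - 67, i.e. P* = 560 and Q* = 493.
Because the ceiling (342) lies below the market-clearing price, it is binding.
At P = 342: Qd = 1053 - 342 = 711 and Qs = 342 - 67 = 275.
Quantity traded falls to 275. At Q = 275 the demand price is 1053 - 275 = 778 and the supply price is 67 + 275 = 342.
Deadweight loss = ½ · (778 - 342) · (493 - 275) = ½ · 436 · 218 = 47524.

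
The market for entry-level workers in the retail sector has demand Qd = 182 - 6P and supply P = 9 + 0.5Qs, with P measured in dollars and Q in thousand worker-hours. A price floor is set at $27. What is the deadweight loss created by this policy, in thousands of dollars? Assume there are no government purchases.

Rearranging supply gives Qs = 2P - 18. Equilibrium: 182 - 6P = 2P - 18, so 200 = 8P and P* = 25, Q* = 32.
Since 27 > 25, the floor is binding.
At P = 27: Qd = 182 - 6·27 = 20 and Qs = 2·27 - 18 = 36.
Quantity traded falls to 20. At Q = 20 the demand price is (182 - 20)/6 = 27 and the supply price is (18 + 20)/2 = 19.
Deadweight loss = ½ · (27 - 19) · (32 - 20) = ½ · 8 · 12 = 48.

48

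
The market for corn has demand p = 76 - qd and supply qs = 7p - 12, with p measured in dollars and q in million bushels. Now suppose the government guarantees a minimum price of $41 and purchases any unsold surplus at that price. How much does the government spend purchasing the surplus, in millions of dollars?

9840

Rearranging demand gives qd = 76 - p. In a free market, 76 - p = 7p - 12 gives the equilibrium p* = 11, q* = 65.
The floor of 41 is above the equilibrium price 11, so it binds.
At p = 41: qd = 76 - 41 = 35 and qs = 7·41 - 12 = 275.
Surplus = qs - qd = 240.
Government expenditure = surplus × support price = 240 × 41 = 9840.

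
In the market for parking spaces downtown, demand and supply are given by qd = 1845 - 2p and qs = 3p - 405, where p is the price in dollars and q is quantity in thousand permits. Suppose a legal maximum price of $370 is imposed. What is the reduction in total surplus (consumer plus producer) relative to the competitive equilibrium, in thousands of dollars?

Equilibrium: 1845 - 2p = 3p - 405, so 2250 = 5p and p* = 450, q* = 945.
The ceiling of 370 is below the equilibrium price 450, so it binds.
At p = 370: qd = 1845 - 2·370 = 1105 and qs = 3·370 - 405 = 705.
Quantity traded falls to 705. At q = 705 the demand price is (1845 - 705)/2 = 570 and the supply price is (405 + 705)/3 = 370.
Deadweight loss = ½ · (570 - 370) · (945 - 705) = ½ · 200 · 240 = 24000.

24000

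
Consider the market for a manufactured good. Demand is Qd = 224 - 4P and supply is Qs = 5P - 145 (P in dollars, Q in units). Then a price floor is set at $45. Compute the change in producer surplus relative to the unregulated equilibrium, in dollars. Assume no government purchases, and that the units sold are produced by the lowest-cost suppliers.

Setting quantity demanded equal to quantity supplied, 224 - 4P = 5P - 145, gives P* = 41 and Q* = 60.
The floor of 45 is above the equilibrium price 41, so it binds.
At P = 45: Qd = 224 - 4·45 = 44 and Qs = 5·45 - 145 = 80.
Producer surplus without the control is ½ · (41 - 29) · 60 = 360.
With the floor, 44 units are sold at 45. The supply price at Q = 44 is 37.8, so PS = ½ · [(45 - 29) + (45 - 37.8)] · 44 = 510.4.
Change in producer surplus = 510.4 - 360 = 150.4.

150.4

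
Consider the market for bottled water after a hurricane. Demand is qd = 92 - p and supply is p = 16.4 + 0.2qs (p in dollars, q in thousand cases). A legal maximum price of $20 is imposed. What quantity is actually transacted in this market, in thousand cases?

Rearranging supply gives qs = 5p - 82. In a free market, 92 - p = 5p - 82 gives the equilibrium p* = 29, q* = 63.
Because the ceiling (20) lies below the market-clearing price, it is binding.
At p = 20: qd = 92 - 20 = 72 and qs = 5·20 - 82 = 18.
The quantity actually transacted is the short side, supply: 18.

18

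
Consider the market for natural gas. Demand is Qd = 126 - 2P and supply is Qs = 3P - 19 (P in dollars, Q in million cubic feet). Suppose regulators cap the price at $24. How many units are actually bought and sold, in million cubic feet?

In a free market, 126 - 2P = 3P - 19 gives the equilibrium P* = 29, Q* = 68.
Because the ceiling (24) lies below the market-clearing price, it is binding.
At P = 24: Qd = 126 - 2·24 = 78 and Qs = 3·24 - 19 = 53.
The quantity actually transacted is the short side, supply: 53.

53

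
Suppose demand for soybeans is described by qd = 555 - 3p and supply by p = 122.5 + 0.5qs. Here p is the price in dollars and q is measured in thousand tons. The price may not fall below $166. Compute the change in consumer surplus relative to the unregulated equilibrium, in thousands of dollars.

-396

Rearranging supply gives qs = 2p - 245. In a free market, 555 - 3p = 2p - 245 gives the equilibrium p* = 160, q* = 75.
The floor of 166 is above the equilibrium price 160, so it binds.
At p = 166: qd = 555 - 3·166 = 57 and qs = 2·166 - 245 = 87.
Consumer surplus without the control is ½ · (185 - 160) · 75 = 937.5.
With the floor, consumers buy 57 units at 166, so CS = ½ · (185 - 166) · 57 = 541.5.
Change in consumer surplus = 541.5 - 937.5 = -396.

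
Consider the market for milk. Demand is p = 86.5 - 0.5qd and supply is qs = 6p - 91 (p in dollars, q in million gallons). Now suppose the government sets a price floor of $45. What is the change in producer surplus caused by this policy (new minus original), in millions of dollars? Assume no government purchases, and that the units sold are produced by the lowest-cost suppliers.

948

Rearranging demand gives qd = 173 - 2p. In a free market, 173 - 2p = 6p - 91 gives the equilibrium p* = 33, q* = 107.
Because the floor (45) lies above the market-clearing price, it is binding.
At p = 45: qd = 173 - 2·45 = 83 and qs = 6·45 - 91 = 179.
Producer surplus without the control is ½ · (33 - 91/6) · 107 = 11449/12.
With the floor, 83 units are sold at 45. The supply price at q = 83 is 29, so PS = ½ · [(45 - 91/6) + (45 - 29)] · 83 = 22825/12.
Change in producer surplus = 22825/12 - 11449/12 = 948.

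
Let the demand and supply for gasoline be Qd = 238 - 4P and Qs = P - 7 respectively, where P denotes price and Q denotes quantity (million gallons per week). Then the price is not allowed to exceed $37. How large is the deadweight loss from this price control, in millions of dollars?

Equilibrium: 238 - 4P = P - 7, so 245 = 5P and P* = 49, Q* = 42.
Since 37 < 49, the ceiling is binding.
At P = 37: Qd = 238 - 4·37 = 90 and Qs = 37 - 7 = 30.
Quantity traded falls to 30. At Q = 30 the demand price is (238 - 30)/4 = 52 and the supply price is 7 + 30 = 37.
Deadweight loss = ½ · (52 - 37) · (42 - 30) = ½ · 15 · 12 = 90.

90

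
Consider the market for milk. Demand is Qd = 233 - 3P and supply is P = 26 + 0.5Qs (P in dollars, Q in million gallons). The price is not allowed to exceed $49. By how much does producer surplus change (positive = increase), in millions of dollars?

-432

Rearranging supply gives Qs = 2P - 52. Equilibrium: 233 - 3P = 2P - 52, so 285 = 5P and P* = 57, Q* = 62.
Since 49 < 57, the ceiling is binding.
At P = 49: Qd = 233 - 3·49 = 86 and Qs = 2·49 - 52 = 46.
Producer surplus without the control is ½ · (57 - 26) · 62 = 961.
With the ceiling, producers sell 46 units at 49, so PS = ½ · (49 - 26) · 46 = 529.
Change in producer surplus = 529 - 961 = -432.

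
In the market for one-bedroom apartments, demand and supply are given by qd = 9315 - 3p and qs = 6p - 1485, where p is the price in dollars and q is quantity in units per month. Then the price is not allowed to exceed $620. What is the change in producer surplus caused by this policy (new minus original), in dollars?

-2305500

In a free market, 9315 - 3p = 6p - 1485 gives the equilibrium p* = 1200, q* = 5715.
The ceiling of 620 is below the equilibrium price 1200, so it binds.
At p = 620: qd = 9315 - 3·620 = 7455 and qs = 6·620 - 1485 = 2235.
Producer surplus without the control is ½ · (1200 - 247.5) · 5715 = 2721768.75.
With the ceiling, producers sell 2235 units at 620, so PS = ½ · (620 - 247.5) · 2235 = 416268.75.
Change in producer surplus = 416268.75 - 2721768.75 = -2305500.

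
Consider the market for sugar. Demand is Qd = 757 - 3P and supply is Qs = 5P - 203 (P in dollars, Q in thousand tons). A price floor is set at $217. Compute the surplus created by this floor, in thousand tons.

Setting quantity demanded equal to quantity supplied, 757 - 3P = 5P - 203, gives P* = 120 and Q* = 397.
Because the floor (217) lies above the market-clearing price, it is binding.
At P = 217: Qd = 757 - 3·217 = 106 and Qs = 5·217 - 203 = 882.
Surplus = Qs - Qd = 882 - 106 = 776.

776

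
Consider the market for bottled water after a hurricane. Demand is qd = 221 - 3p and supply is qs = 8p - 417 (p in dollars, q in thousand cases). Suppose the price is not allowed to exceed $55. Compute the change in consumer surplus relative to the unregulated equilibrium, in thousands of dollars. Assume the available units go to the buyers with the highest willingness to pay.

In a free market, 221 - 3p = 8p - 417 gives the equilibrium p* = 58, q* = 47.
The ceiling of 55 is below the equilibrium price 58, so it binds.
At p = 55: qd = 221 - 3·55 = 56 and qs = 8·55 - 417 = 23.
Consumer surplus without the control is ½ · (221/3 - 58) · 47 = 2209/6.
With the ceiling, 23 units are sold at 55 (assume they go to the highest-value buyers). The demand price at q = 23 is 66, so CS = ½ · [(221/3 - 55) + (66 - 55)] · 23 = 2047/6.
Change in consumer surplus = 2047/6 - 2209/6 = -27.

-27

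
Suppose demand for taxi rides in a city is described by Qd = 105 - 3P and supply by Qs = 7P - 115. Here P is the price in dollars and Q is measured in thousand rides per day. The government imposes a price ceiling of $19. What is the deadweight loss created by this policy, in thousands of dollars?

105

Without the control the market clears where 105 - 3P = 7P - 115, i.e. P* = 22 and Q* = 39.
The ceiling of 19 is below the equilibrium price 22, so it binds.
At P = 19: Qd = 105 - 3·19 = 48 and Qs = 7·19 - 115 = 18.
Quantity traded falls to 18. At Q = 18 the demand price is (105 - 18)/3 = 29 and the supply price is (115 + 18)/7 = 19.
Deadweight loss = ½ · (29 - 19) · (39 - 18) = ½ · 10 · 21 = 105.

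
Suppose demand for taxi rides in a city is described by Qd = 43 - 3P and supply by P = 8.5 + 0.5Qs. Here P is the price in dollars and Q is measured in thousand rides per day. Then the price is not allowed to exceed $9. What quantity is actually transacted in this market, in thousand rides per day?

Rearranging supply gives Qs = 2P - 17. Setting quantity demanded equal to quantity supplied, 43 - 3P = 2P - 17, gives P* = 12 and Q* = 7.
Because the ceiling (9) lies below the market-clearing price, it is binding.
At P = 9: Qd = 43 - 3·9 = 16 and Qs = 2·9 - 17 = 1.
The quantity actually transacted is the short side, supply: 1.

1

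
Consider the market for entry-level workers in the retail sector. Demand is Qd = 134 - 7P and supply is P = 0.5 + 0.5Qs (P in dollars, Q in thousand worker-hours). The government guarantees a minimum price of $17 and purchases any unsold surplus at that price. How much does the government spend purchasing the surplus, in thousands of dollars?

Rearranging supply gives Qs = 2P - 1. Setting quantity demanded equal to quantity supplied, 134 - 7P = 2P - 1, gives P* = 15 and Q* = 29.
Since 17 > 15, the floor is binding.
At P = 17: Qd = 134 - 7·17 = 15 and Qs = 2·17 - 1 = 33.
Surplus = Qs - Qd = 18.
Government expenditure = surplus × support price = 18 × 17 = 306.

306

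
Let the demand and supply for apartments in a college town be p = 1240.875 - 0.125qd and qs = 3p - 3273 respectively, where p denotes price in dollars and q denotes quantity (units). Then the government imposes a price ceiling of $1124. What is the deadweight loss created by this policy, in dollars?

11913

Rearranging demand gives qd = 9927 - 8p. Equilibrium: 9927 - 8p = 3p - 3273, so 13200 = 11p and p* = 1200, q* = 327.
The ceiling of 1124 is below the equilibrium price 1200, so it binds.
At p = 1124: qd = 9927 - 8·1124 = 935 and qs = 3·1124 - 3273 = 99.
Quantity traded falls to 99. At q = 99 the demand price is (9927 - 99)/8 = 1228.5 and the supply price is (3273 + 99)/3 = 1124.
Deadweight loss = ½ · (1228.5 - 1124) · (327 - 99) = ½ · 104.5 · 228 = 11913.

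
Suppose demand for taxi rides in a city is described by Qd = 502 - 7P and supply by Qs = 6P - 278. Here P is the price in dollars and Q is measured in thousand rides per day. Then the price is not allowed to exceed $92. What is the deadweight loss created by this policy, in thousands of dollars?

Setting quantity demanded equal to quantity supplied, 502 - 7P = 6P - 278, gives P* = 60 and Q* = 82.
Since 92 is above P* = 60, the ceiling does not bind and the free-market outcome prevails.
Since the control does not bind, no trades are prevented and deadweight loss is zero.

0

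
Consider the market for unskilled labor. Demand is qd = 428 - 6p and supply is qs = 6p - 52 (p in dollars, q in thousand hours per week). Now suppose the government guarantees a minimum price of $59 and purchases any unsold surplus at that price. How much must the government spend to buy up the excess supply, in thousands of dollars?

13452

Without the control the market clears where 428 - 6p = 6p - 52, i.e. p* = 40 and q* = 188.
Since 59 > 40, the floor is binding.
At p = 59: qd = 428 - 6·59 = 74 and qs = 6·59 - 52 = 302.
Surplus = qs - qd = 228.
Government expenditure = surplus × support price = 228 × 59 = 13452.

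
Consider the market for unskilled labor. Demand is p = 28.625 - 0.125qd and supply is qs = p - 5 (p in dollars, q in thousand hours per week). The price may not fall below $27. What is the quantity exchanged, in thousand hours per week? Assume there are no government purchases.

Rearranging demand gives qd = 229 - 8p. Setting quantity demanded equal to quantity supplied, 229 - 8p = p - 5, gives p* = 26 and q* = 21.
The floor of 27 is above the equilibrium price 26, so it binds.
At p = 27: qd = 229 - 8·27 = 13 and qs = 27 - 5 = 22.
The quantity actually transacted is the short side, demand: 13.

13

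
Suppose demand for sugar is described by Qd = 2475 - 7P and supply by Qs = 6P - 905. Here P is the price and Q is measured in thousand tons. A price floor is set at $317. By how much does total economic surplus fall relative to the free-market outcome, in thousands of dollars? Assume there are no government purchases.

Equilibrium: 2475 - 7P = 6P - 905, so 3380 = 13P and P* = 260, Q* = 655.
Since 317 > 260, the floor is binding.
At P = 317: Qd = 2475 - 7·317 = 256 and Qs = 6·317 - 905 = 997.
Quantity traded falls to 256. At Q = 256 the demand price is (2475 - 256)/7 = 317 and the supply price is (905 + 256)/6 = 193.5.
Deadweight loss = ½ · (317 - 193.5) · (655 - 256) = ½ · 123.5 · 399 = 24638.25.

24638.25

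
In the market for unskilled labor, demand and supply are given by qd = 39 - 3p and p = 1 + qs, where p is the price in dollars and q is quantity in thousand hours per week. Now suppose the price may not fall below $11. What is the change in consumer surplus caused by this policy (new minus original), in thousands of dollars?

Rearranging supply gives qs = p - 1. Setting quantity demanded equal to quantity supplied, 39 - 3p = p - 1, gives p* = 10 and q* = 9.
The floor of 11 is above the equilibrium price 10, so it binds.
At p = 11: qd = 39 - 3·11 = 6 and qs = 11 - 1 = 10.
Consumer surplus without the control is ½ · (13 - 10) · 9 = 13.5.
With the floor, consumers buy 6 units at 11, so CS = ½ · (13 - 11) · 6 = 6.
Change in consumer surplus = 6 - 13.5 = -7.5.

-7.5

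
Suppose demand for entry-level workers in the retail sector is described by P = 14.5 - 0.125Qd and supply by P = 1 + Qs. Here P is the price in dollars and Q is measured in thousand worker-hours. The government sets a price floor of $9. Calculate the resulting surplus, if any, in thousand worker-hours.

0

Rearranging demand gives Qd = 116 - 8P; rearranging supply gives Qs = P - 1. Setting quantity demanded equal to quantity supplied, 116 - 8P = P - 1, gives P* = 13 and Q* = 12.
Since 9 is below P* = 13, the floor does not bind and the free-market outcome prevails.
Since the control does not bind, there is no surplus.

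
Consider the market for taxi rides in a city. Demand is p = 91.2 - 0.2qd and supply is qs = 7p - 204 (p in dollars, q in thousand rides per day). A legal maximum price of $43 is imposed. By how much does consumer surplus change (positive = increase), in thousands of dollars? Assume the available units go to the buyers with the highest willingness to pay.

458.4

Rearranging demand gives qd = 456 - 5p. Without the control the market clears where 456 - 5p = 7p - 204, i.e. p* = 55 and q* = 181.
Since 43 < 55, the ceiling is binding.
At p = 43: qd = 456 - 5·43 = 241 and qs = 7·43 - 204 = 97.
Consumer surplus without the control is ½ · (91.2 - 55) · 181 = 3276.1.
With the ceiling, 97 units are sold at 43 (assume they go to the highest-value buyers). The demand price at q = 97 is 71.8, so CS = ½ · [(91.2 - 43) + (71.8 - 43)] · 97 = 3734.5.
Change in consumer surplus = 3734.5 - 3276.1 = 458.4.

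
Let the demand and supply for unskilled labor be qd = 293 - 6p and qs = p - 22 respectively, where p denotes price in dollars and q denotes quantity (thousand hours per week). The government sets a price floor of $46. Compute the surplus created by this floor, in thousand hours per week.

In a free market, 293 - 6p = p - 22 gives the equilibrium p* = 45, q* = 23.
Since 46 > 45, the floor is binding.
At p = 46: qd = 293 - 6·46 = 17 and qs = 46 - 22 = 24.
Surplus = qs - qd = 24 - 17 = 7.

7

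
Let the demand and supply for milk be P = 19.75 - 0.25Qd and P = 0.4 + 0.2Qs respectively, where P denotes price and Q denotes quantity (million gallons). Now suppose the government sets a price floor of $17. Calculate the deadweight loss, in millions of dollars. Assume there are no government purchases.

Rearranging demand gives Qd = 79 - 4P; rearranging supply gives Qs = 5P - 2. Equilibrium: 79 - 4P = 5P - 2, so 81 = 9P and P* = 9, Q* = 43.
The floor of 17 is above the equilibrium price 9, so it binds.
At P = 17: Qd = 79 - 4·17 = 11 and Qs = 5·17 - 2 = 83.
Quantity traded falls to 11. At Q = 11 the demand price is (79 - 11)/4 = 17 and the supply price is (2 + 11)/5 = 2.6.
Deadweight loss = ½ · (17 - 2.6) · (43 - 11) = ½ · 14.4 · 32 = 230.4.

230.4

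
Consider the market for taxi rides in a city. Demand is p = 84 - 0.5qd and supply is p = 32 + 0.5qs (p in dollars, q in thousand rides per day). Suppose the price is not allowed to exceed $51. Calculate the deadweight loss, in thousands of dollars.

98

Rearranging demand gives qd = 168 - 2p; rearranging supply gives qs = 2p - 64. Setting quantity demanded equal to quantity supplied, 168 - 2p = 2p - 64, gives p* = 58 and q* = 52.
Since 51 < 58, the ceiling is binding.
At p = 51: qd = 168 - 2·51 = 66 and qs = 2·51 - 64 = 38.
Quantity traded falls to 38. At q = 38 the demand price is (168 - 38)/2 = 65 and the supply price is (64 + 38)/2 = 51.
Deadweight loss = ½ · (65 - 51) · (52 - 38) = ½ · 14 · 14 = 98.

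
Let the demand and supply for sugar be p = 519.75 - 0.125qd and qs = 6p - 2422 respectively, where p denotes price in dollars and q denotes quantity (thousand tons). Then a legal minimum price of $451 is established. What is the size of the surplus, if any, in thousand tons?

Rearranging demand gives qd = 4158 - 8p. Without the control the market clears where 4158 - 8p = 6p - 2422, i.e. p* = 470 and q* = 398.
Since 451 is below p* = 470, the floor does not bind and the free-market outcome prevails.
Since the control does not bind, there is no surplus.

0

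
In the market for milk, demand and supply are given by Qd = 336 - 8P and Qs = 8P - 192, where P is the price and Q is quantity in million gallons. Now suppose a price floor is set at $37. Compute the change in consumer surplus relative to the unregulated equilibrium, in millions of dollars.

-224

Equilibrium: 336 - 8P = 8P - 192, so 528 = 16P and P* = 33, Q* = 72.
The floor of 37 is above the equilibrium price 33, so it binds.
At P = 37: Qd = 336 - 8·37 = 40 and Qs = 8·37 - 192 = 104.
Consumer surplus without the control is ½ · (42 - 33) · 72 = 324.
With the floor, consumers buy 40 units at 37, so CS = ½ · (42 - 37) · 40 = 100.
Change in consumer surplus = 100 - 324 = -224.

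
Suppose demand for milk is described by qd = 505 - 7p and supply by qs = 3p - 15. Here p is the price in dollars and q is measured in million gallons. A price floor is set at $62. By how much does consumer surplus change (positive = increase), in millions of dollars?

Without the control the market clears where 505 - 7p = 3p - 15, i.e. p* = 52 and q* = 141.
Since 62 > 52, the floor is binding.
At p = 62: qd = 505 - 7·62 = 71 and qs = 3·62 - 15 = 171.
Consumer surplus without the control is ½ · (505/7 - 52) · 141 = 19881/14.
With the floor, consumers buy 71 units at 62, so CS = ½ · (505/7 - 62) · 71 = 5041/14.
Change in consumer surplus = 5041/14 - 19881/14 = -1060.

-1060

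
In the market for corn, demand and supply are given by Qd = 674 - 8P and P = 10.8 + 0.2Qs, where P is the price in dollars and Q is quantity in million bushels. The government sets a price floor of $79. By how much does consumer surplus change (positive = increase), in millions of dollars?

-3082

Rearranging supply gives Qs = 5P - 54. Without the control the market clears where 674 - 8P = 5P - 54, i.e. P* = 56 and Q* = 226.
The floor of 79 is above the equilibrium price 56, so it binds.
At P = 79: Qd = 674 - 8·79 = 42 and Qs = 5·79 - 54 = 341.
Consumer surplus without the control is ½ · (84.25 - 56) · 226 = 3192.25.
With the floor, consumers buy 42 units at 79, so CS = ½ · (84.25 - 79) · 42 = 110.25.
Change in consumer surplus = 110.25 - 3192.25 = -3082.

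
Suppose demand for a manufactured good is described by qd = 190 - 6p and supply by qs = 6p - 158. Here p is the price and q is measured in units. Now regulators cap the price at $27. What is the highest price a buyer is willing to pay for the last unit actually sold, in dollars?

Equilibrium: 190 - 6p = 6p - 158, so 348 = 12p and p* = 29, q* = 16.
The ceiling of 27 is below the equilibrium price 29, so it binds.
At p = 27: qd = 190 - 6·27 = 28 and qs = 6·27 - 158 = 4.
Only 4 units reach the market. On the demand curve, the marginal buyer's willingness to pay at q = 4 is (190 - 4)/6 = 31.

31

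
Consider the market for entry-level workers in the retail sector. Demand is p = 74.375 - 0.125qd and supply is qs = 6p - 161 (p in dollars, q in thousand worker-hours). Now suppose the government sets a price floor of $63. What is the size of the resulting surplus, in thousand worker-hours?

Rearranging demand gives qd = 595 - 8p. Equilibrium: 595 - 8p = 6p - 161, so 756 = 14p and p* = 54, q* = 163.
The floor of 63 is above the equilibrium price 54, so it binds.
At p = 63: qd = 595 - 8·63 = 91 and qs = 6·63 - 161 = 217.
Surplus = qs - qd = 217 - 91 = 126.

126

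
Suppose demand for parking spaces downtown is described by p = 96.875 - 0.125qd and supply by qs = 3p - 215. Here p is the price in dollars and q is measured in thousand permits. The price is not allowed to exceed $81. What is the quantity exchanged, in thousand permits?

Rearranging demand gives qd = 775 - 8p. Equilibrium: 775 - 8p = 3p - 215, so 990 = 11p and p* = 90, q* = 55.
The ceiling of 81 is below the equilibrium price 90, so it binds.
At p = 81: qd = 775 - 8·81 = 127 and qs = 3·81 - 215 = 28.
The quantity actually transacted is the short side, supply: 28.

28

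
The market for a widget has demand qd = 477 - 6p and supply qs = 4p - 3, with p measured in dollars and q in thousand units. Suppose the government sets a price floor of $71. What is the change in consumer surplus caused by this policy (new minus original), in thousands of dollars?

Without the control the market clears where 477 - 6p = 4p - 3, i.e. p* = 48 and q* = 189.
Since 71 > 48, the floor is binding.
At p = 71: qd = 477 - 6·71 = 51 and qs = 4·71 - 3 = 281.
Consumer surplus without the control is ½ · (79.5 - 48) · 189 = 2976.75.
With the floor, consumers buy 51 units at 71, so CS = ½ · (79.5 - 71) · 51 = 216.75.
Change in consumer surplus = 216.75 - 2976.75 = -2760.

-2760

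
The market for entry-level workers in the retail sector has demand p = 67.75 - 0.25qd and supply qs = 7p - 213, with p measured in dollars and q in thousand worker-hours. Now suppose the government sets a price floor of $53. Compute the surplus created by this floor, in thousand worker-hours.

99

Rearranging demand gives qd = 271 - 4p. In a free market, 271 - 4p = 7p - 213 gives the equilibrium p* = 44, q* = 95.
Since 53 > 44, the floor is binding.
At p = 53: qd = 271 - 4·53 = 59 and qs = 7·53 - 213 = 158.
Surplus = qs - qd = 158 - 59 = 99.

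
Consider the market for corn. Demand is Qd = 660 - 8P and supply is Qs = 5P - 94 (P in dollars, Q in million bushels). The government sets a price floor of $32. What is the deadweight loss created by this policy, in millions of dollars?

0

Setting quantity demanded equal to quantity supplied, 660 - 8P = 5P - 94, gives P* = 58 and Q* = 196.
The floor of 32 is below the equilibrium price 58, so it is not binding; the market clears at P* = 58, Q* = 196.
Since the control does not bind, no trades are prevented and deadweight loss is zero.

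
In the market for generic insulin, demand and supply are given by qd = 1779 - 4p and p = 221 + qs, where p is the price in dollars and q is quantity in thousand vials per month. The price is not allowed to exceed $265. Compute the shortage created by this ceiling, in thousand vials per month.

675

Rearranging supply gives qs = p - 221. Without the control the market clears where 1779 - 4p = p - 221, i.e. p* = 400 and q* = 179.
Since 265 < 400, the ceiling is binding.
At p = 265: qd = 1779 - 4·265 = 719 and qs = 265 - 221 = 44.
Shortage = qd - qs = 719 - 44 = 675.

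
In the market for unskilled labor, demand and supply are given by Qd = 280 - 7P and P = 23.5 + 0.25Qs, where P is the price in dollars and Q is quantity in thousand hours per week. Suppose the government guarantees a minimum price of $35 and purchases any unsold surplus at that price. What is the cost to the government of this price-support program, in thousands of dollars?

Rearranging supply gives Qs = 4P - 94. Equilibrium: 280 - 7P = 4P - 94, so 374 = 11P and P* = 34, Q* = 42.
Because the floor (35) lies above the market-clearing price, it is binding.
At P = 35: Qd = 280 - 7·35 = 35 and Qs = 4·35 - 94 = 46.
Surplus = Qs - Qd = 11.
Government expenditure = surplus × support price = 11 × 35 = 385.

385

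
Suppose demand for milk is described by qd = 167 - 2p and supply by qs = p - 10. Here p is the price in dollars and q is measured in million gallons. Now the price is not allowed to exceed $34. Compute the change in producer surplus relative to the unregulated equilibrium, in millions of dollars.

Setting quantity demanded equal to quantity supplied, 167 - 2p = p - 10, gives p* = 59 and q* = 49.
Since 34 < 59, the ceiling is binding.
At p = 34: qd = 167 - 2·34 = 99 and qs = 34 - 10 = 24.
Producer surplus without the control is ½ · (59 - 10) · 49 = 1200.5.
With the ceiling, producers sell 24 units at 34, so PS = ½ · (34 - 10) · 24 = 288.
Change in producer surplus = 288 - 1200.5 = -912.5.

-912.5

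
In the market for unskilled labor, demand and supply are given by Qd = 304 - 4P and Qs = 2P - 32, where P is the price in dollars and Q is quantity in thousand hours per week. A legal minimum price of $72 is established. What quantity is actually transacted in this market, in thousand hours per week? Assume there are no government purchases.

16

Equilibrium: 304 - 4P = 2P - 32, so 336 = 6P and P* = 56, Q* = 80.
Because the floor (72) lies above the market-clearing price, it is binding.
At P = 72: Qd = 304 - 4·72 = 16 and Qs = 2·72 - 32 = 112.
The quantity actually transacted is the short side, demand: 16.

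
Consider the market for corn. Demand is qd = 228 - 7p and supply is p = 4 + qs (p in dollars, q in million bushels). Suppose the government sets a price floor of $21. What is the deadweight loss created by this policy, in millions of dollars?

0

Rearranging supply gives qs = p - 4. Equilibrium: 228 - 7p = p - 4, so 232 = 8p and p* = 29, q* = 25.
The floor of 21 is below the equilibrium price 29, so it is not binding; the market clears at p* = 29, q* = 25.
Since the control does not bind, no trades are prevented and deadweight loss is zero.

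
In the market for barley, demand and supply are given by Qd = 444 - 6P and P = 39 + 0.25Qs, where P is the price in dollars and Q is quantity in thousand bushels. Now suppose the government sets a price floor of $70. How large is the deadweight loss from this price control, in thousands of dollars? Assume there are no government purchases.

750

Rearranging supply gives Qs = 4P - 156. Setting quantity demanded equal to quantity supplied, 444 - 6P = 4P - 156, gives P* = 60 and Q* = 84.
Because the floor (70) lies above the market-clearing price, it is binding.
At P = 70: Qd = 444 - 6·70 = 24 and Qs = 4·70 - 156 = 124.
Quantity traded falls to 24. At Q = 24 the demand price is (444 - 24)/6 = 70 and the supply price is (156 + 24)/4 = 45.
Deadweight loss = ½ · (70 - 45) · (84 - 24) = ½ · 25 · 60 = 750.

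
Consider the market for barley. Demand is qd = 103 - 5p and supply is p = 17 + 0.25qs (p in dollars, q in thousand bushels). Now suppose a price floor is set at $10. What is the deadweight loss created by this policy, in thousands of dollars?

Rearranging supply gives qs = 4p - 68. Without the control the market clears where 103 - 5p = 4p - 68, i.e. p* = 19 and q* = 8.
Since 10 is below p* = 19, the floor does not bind and the free-market outcome prevails.
Since the control does not bind, no trades are prevented and deadweight loss is zero.

0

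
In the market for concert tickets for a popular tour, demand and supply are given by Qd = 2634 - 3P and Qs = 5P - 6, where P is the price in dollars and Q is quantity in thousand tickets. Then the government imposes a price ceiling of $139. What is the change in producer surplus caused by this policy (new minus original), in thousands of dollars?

-222801.5

Setting quantity demanded equal to quantity supplied, 2634 - 3P = 5P - 6, gives P* = 330 and Q* = 1644.
The ceiling of 139 is below the equilibrium price 330, so it binds.
At P = 139: Qd = 2634 - 3·139 = 2217 and Qs = 5·139 - 6 = 689.
Producer surplus without the control is ½ · (330 - 1.2) · 1644 = 270273.6.
With the ceiling, producers sell 689 units at 139, so PS = ½ · (139 - 1.2) · 689 = 47472.1.
Change in producer surplus = 47472.1 - 270273.6 = -222801.5.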